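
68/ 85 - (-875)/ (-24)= -4279/ 120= -35.66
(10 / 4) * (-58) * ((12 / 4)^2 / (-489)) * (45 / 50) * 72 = 28188 / 163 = 172.93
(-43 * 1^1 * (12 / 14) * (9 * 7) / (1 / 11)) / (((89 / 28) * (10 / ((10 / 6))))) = -119196 / 89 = -1339.28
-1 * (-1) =1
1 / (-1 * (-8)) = 1 / 8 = 0.12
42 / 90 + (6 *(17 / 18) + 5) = 11.13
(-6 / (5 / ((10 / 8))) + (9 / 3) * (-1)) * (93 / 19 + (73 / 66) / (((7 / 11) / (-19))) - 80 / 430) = 2914815 / 22876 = 127.42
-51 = -51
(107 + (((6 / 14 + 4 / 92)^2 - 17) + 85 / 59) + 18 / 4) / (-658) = -294133209 / 2012610124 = -0.15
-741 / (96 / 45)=-11115 / 32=-347.34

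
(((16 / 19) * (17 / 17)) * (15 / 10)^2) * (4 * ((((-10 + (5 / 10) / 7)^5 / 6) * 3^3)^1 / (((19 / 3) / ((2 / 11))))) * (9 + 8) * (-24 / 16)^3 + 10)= 5787546304131243 / 1067849552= 5419814.33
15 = 15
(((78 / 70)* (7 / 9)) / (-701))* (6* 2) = -52 / 3505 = -0.01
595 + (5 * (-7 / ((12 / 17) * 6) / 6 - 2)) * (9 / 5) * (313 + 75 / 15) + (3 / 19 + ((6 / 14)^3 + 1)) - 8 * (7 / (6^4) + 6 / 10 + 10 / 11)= -1376931207709 / 232265880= -5928.25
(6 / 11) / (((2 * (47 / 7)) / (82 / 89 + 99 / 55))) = 25431 / 230065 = 0.11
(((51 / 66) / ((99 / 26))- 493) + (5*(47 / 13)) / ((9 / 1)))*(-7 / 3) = 1145.17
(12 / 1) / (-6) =-2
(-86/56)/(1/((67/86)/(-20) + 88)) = -151293/1120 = -135.08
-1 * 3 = -3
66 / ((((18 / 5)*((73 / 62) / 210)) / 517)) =123407900 / 73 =1690519.18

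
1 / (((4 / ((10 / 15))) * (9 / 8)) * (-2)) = -0.07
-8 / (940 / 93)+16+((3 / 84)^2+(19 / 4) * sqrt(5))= 19 * sqrt(5) / 4+2802251 / 184240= 25.83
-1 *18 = -18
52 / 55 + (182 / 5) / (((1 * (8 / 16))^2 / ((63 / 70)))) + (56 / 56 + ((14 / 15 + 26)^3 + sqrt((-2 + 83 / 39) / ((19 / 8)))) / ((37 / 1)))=2 * sqrt(7410) / 27417 + 908004049 / 1373625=661.03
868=868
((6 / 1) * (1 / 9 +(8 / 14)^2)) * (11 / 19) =4246 / 2793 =1.52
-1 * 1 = -1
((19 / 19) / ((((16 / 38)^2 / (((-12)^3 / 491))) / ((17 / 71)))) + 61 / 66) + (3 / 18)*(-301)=-62117192 / 1150413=-54.00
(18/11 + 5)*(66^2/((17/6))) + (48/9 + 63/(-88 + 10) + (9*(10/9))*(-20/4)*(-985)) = 78840445/1326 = 59457.35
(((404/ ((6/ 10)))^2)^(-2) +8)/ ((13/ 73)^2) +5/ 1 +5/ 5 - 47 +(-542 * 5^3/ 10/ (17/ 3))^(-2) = 392908369802099943309577/ 1859830106058905760000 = 211.26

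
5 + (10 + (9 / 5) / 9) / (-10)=199 / 50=3.98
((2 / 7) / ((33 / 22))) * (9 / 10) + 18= 636 / 35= 18.17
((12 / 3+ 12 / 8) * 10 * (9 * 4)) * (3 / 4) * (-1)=-1485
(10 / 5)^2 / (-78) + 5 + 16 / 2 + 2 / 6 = 518 / 39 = 13.28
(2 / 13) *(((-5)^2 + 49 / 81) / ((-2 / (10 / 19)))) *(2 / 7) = -41480 / 140049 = -0.30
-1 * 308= -308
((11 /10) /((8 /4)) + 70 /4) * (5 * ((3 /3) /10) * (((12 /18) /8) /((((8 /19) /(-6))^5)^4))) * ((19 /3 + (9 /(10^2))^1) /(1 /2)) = 10130794841857813125837669994882907706183 /8796093022208000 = 1151738029177273929899192.00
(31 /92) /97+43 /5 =383887 /44620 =8.60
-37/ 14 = -2.64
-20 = -20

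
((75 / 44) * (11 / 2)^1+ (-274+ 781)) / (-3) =-1377 / 8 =-172.12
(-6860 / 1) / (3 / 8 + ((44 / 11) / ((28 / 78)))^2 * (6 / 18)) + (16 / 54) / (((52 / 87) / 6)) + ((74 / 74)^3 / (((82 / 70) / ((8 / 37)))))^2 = -78976320708172 / 489767228847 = -161.25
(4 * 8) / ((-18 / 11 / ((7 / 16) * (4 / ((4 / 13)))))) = -1001 / 9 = -111.22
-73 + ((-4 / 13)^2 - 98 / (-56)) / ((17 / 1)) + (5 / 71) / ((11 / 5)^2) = -72.88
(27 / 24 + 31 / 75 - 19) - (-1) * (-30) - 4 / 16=-28627 / 600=-47.71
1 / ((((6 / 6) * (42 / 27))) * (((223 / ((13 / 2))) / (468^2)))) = 6406452 / 1561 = 4104.07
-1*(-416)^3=71991296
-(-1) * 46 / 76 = 23 / 38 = 0.61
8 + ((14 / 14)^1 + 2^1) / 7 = 59 / 7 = 8.43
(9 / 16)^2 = 81 / 256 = 0.32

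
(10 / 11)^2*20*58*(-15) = -1740000 / 121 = -14380.17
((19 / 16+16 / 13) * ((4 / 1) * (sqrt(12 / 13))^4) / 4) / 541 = 4527 / 1188577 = 0.00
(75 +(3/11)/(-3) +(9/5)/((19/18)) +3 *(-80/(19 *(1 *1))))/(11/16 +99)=1069792/1666775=0.64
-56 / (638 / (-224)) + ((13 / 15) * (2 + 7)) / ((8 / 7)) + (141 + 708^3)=4528461214247 / 12760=354895079.49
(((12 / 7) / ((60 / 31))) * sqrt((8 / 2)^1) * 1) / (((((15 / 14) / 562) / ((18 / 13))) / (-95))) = -7944432 / 65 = -122222.03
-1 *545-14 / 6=-1642 / 3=-547.33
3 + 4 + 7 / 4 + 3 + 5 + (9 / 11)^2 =8431 / 484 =17.42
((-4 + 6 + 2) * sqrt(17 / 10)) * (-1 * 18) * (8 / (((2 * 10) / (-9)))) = 648 * sqrt(170) / 25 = 337.96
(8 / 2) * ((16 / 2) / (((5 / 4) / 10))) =256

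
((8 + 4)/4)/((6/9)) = 9/2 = 4.50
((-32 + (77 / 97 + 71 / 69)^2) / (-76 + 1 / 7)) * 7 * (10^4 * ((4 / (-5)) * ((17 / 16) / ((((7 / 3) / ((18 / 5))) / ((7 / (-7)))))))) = 30574431238400 / 880992897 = 34704.52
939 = 939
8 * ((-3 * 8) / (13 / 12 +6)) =-2304 / 85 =-27.11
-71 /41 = -1.73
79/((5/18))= 1422/5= 284.40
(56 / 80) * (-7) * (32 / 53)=-784 / 265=-2.96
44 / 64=11 / 16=0.69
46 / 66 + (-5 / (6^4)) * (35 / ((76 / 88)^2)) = 663799 / 1286604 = 0.52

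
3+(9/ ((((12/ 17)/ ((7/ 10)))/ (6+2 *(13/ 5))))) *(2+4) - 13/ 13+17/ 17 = 15069/ 25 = 602.76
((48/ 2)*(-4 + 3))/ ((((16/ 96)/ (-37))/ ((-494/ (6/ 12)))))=-5264064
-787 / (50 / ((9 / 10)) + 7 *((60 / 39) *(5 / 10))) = -92079 / 7130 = -12.91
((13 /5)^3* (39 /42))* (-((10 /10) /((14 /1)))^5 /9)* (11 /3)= -0.00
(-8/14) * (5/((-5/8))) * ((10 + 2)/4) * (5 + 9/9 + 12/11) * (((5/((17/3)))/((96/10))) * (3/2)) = 13.41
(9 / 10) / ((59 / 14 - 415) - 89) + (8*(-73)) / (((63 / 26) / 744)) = -131740636843 / 734685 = -179315.81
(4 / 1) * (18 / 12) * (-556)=-3336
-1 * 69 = -69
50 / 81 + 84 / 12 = 617 / 81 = 7.62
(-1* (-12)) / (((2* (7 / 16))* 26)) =48 / 91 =0.53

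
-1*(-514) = 514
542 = 542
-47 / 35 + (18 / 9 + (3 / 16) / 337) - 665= -125374679 / 188720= -664.34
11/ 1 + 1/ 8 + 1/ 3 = 275/ 24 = 11.46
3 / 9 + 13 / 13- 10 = -26 / 3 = -8.67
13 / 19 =0.68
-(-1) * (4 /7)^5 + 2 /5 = 38734 /84035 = 0.46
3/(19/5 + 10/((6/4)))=45/157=0.29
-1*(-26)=26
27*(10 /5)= 54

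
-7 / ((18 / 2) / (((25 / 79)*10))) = -1750 / 711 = -2.46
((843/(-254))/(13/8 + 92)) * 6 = -20232/95123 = -0.21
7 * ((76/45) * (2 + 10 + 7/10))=33782/225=150.14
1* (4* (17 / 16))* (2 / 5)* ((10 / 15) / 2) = 17 / 30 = 0.57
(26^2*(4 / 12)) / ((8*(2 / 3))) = 169 / 4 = 42.25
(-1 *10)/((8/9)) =-45/4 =-11.25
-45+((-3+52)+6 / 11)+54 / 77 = 404 / 77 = 5.25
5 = 5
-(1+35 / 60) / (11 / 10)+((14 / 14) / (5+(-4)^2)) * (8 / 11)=-59 / 42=-1.40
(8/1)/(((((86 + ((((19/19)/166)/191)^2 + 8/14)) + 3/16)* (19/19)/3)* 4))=168885433248/2442053206681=0.07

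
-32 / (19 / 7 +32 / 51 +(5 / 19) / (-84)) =-868224 / 90583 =-9.58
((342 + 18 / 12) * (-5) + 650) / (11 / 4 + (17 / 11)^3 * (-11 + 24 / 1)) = -5683370 / 270117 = -21.04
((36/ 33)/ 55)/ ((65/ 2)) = 24/ 39325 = 0.00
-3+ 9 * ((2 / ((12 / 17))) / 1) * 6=150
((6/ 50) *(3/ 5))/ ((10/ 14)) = 63/ 625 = 0.10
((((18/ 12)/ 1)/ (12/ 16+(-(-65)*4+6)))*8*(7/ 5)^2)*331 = 778512/ 26675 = 29.19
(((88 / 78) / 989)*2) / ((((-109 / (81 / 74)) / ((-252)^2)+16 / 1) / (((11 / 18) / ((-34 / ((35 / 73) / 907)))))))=-806818320 / 595459508204294981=-0.00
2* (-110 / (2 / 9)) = -990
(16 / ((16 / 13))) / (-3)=-4.33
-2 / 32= -1 / 16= -0.06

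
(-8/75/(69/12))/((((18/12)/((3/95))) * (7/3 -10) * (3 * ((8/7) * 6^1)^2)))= 0.00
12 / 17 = 0.71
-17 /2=-8.50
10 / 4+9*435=7835 / 2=3917.50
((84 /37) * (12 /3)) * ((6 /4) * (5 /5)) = 504 /37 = 13.62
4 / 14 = 2 / 7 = 0.29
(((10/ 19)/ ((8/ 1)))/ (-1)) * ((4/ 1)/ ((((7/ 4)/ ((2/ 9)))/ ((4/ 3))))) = -160/ 3591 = -0.04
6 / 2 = 3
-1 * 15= -15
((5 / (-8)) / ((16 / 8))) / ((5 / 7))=-7 / 16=-0.44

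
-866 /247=-3.51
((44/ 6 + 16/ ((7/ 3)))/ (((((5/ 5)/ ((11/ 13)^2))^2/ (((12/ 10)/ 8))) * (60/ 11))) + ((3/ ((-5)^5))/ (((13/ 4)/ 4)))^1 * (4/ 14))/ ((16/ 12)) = 2994512987/ 19992700000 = 0.15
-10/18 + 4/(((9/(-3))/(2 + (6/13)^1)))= -449/117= -3.84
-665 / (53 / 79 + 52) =-2765 / 219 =-12.63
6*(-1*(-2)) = 12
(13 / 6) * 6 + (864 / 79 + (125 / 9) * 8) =135.05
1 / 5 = 0.20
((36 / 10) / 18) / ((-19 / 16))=-16 / 95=-0.17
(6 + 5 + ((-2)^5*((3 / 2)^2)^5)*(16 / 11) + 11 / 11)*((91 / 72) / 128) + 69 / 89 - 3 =-172081537 / 6014976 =-28.61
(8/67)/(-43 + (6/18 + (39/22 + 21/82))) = -10824/3683861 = -0.00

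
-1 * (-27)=27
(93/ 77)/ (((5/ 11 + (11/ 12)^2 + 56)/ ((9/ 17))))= 120528/ 10799845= 0.01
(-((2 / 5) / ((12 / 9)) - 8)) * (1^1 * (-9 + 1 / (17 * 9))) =-52976 / 765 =-69.25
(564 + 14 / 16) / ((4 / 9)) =40671 / 32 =1270.97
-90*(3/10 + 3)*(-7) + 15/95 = 39504/19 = 2079.16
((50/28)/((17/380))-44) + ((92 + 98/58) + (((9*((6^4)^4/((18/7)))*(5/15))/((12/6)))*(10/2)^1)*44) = 1249408453964576749/3451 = 362042438123609.61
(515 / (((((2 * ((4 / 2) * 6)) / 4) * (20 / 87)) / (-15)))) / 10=-8961 / 16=-560.06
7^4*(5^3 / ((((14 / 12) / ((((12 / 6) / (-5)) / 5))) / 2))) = -41160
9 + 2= 11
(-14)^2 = 196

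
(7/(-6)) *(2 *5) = -35/3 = -11.67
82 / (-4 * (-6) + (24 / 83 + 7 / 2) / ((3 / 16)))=10209 / 5504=1.85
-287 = -287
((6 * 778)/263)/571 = 4668/150173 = 0.03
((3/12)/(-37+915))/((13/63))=63/45656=0.00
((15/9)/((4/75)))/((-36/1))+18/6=2.13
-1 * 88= -88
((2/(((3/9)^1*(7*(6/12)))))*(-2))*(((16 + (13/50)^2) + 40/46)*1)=-5843322/100625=-58.07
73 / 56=1.30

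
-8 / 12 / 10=-1 / 15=-0.07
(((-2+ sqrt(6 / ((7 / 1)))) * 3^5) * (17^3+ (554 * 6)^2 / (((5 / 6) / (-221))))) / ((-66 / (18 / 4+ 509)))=-110796898482387 / 10+ 110796898482387 * sqrt(42) / 140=-5950790067866.06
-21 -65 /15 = -76 /3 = -25.33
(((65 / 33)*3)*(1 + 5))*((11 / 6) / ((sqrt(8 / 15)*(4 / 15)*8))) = 975*sqrt(30) / 128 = 41.72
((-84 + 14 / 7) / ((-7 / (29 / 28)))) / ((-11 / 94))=-55883 / 539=-103.68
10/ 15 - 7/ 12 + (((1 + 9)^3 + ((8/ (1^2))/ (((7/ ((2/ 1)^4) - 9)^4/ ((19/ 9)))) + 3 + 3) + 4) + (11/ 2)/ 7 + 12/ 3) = 90093645670883/ 88773390972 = 1014.87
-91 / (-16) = 91 / 16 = 5.69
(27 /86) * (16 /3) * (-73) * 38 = -199728 /43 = -4644.84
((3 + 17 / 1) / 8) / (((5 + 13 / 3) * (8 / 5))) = 75 / 448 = 0.17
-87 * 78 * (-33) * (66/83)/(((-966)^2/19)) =7800507/2151443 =3.63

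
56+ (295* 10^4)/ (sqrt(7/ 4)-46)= -542326408/ 8457-5900000* sqrt(7)/ 8457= -65973.32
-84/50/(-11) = 42/275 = 0.15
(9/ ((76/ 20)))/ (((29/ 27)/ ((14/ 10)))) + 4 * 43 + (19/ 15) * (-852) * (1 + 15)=-47088771/ 2755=-17092.11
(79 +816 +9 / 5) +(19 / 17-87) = 68928 / 85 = 810.92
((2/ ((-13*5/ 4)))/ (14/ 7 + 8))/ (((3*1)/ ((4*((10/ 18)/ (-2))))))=8/ 1755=0.00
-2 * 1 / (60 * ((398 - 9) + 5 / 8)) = -4 / 46755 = -0.00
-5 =-5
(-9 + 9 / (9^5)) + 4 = -32804 / 6561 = -5.00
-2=-2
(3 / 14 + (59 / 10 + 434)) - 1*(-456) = 31364 / 35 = 896.11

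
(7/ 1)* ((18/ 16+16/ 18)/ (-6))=-1015/ 432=-2.35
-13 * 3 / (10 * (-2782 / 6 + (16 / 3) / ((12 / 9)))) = 117 / 13790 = 0.01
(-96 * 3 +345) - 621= -564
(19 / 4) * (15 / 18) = 95 / 24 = 3.96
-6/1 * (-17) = 102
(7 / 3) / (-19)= -7 / 57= -0.12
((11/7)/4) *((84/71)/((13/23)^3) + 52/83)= 255584032/90628447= 2.82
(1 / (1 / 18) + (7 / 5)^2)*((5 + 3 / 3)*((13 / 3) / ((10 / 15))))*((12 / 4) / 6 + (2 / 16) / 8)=401.38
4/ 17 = 0.24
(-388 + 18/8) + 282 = -415/4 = -103.75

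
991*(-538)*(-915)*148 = 72200256360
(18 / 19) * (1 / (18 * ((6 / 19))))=1 / 6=0.17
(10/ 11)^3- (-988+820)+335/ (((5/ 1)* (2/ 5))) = 895101/ 2662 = 336.25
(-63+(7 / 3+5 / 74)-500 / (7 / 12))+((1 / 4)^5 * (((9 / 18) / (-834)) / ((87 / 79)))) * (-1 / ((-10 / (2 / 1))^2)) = -883030318213139 / 962177126400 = -917.74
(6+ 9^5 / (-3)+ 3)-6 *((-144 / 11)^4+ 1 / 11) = -2867945196 / 14641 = -195884.52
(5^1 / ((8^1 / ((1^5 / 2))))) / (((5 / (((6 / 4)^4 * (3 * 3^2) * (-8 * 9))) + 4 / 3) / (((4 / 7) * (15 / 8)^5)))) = 74733890625 / 24069799936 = 3.10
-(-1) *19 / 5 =19 / 5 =3.80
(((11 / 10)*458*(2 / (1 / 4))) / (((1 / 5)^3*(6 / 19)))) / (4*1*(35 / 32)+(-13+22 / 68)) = -650909600 / 3387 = -192178.80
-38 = -38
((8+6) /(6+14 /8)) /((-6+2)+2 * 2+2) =28 /31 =0.90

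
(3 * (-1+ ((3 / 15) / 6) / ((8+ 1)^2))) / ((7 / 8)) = -1388 / 405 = -3.43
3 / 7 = 0.43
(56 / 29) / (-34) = -28 / 493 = -0.06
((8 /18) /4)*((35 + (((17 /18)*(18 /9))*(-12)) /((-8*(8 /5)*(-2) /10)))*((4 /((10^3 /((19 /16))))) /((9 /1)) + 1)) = 9040769 /3110400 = 2.91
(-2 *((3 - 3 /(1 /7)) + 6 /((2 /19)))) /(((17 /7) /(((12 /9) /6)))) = -364 /51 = -7.14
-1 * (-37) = 37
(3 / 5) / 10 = 3 / 50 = 0.06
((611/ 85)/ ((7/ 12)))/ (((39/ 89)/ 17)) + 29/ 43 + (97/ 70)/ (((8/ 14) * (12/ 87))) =4780485/ 9632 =496.31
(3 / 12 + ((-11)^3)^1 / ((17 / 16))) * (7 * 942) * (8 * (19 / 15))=-7113488508 / 85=-83688100.09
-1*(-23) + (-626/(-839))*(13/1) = 27435/839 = 32.70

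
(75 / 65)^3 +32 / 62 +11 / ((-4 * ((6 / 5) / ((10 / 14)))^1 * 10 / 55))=-159058603 / 22883952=-6.95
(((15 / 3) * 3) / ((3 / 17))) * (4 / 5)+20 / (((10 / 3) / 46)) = 344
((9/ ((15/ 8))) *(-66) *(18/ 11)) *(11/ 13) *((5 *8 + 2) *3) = -3592512/ 65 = -55269.42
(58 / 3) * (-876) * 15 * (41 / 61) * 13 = -135403320 / 61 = -2219726.56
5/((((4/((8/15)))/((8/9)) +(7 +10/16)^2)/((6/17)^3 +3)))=4785600/20934293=0.23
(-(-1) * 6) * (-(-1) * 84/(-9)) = -56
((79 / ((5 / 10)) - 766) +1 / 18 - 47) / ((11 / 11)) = -11789 / 18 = -654.94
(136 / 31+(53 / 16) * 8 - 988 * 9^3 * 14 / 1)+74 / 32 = -5001413421 / 496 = -10083494.80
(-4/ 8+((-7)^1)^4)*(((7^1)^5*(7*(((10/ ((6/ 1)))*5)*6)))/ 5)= 2824164245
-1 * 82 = -82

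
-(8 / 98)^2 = -16 / 2401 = -0.01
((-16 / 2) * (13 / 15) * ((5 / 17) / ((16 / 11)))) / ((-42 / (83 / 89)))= 11869 / 381276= 0.03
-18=-18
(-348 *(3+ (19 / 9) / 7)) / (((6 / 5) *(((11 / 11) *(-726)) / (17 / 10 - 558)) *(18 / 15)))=-41945020 / 68607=-611.38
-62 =-62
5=5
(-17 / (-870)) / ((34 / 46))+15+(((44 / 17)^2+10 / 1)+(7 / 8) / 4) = 31.94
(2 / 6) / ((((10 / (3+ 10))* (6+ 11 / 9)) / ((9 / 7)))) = 27 / 350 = 0.08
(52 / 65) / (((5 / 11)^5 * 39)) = 644204 / 609375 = 1.06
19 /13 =1.46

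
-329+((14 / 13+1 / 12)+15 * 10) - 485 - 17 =-106055 / 156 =-679.84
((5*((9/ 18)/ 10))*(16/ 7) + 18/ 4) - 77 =-1007/ 14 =-71.93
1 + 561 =562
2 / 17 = 0.12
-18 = -18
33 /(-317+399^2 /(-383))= -12639 /280612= -0.05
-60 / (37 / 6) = -360 / 37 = -9.73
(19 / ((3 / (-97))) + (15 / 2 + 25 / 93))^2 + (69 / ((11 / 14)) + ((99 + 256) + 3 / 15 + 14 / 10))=77879713587 / 211420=368364.93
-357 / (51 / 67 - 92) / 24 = 0.16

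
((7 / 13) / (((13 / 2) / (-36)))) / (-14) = 36 / 169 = 0.21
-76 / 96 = -19 / 24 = -0.79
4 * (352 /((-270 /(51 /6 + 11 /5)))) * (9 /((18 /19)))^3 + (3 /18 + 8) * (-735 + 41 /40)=-581411347 /10800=-53834.38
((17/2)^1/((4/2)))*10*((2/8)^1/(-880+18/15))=-425/35152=-0.01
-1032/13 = -79.38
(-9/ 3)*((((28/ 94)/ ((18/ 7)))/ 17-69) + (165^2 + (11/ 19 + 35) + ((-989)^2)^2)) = -130715794956748360/ 45543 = -2870162153497.76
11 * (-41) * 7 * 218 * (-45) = 30970170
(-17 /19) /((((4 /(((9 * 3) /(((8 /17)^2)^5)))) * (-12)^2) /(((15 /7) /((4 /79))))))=-121836591373635315 /36558761623552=-3332.62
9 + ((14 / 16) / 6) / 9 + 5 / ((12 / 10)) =5695 / 432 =13.18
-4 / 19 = -0.21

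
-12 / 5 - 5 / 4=-73 / 20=-3.65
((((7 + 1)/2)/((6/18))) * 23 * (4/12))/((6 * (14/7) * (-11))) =-23/33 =-0.70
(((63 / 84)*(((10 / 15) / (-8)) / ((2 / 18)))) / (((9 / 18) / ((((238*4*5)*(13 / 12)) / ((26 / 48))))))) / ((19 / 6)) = -64260 / 19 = -3382.11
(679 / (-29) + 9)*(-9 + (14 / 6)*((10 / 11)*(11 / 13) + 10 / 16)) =82.83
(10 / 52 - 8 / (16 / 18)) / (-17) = 229 / 442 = 0.52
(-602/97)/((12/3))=-301/194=-1.55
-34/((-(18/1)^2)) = 17/162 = 0.10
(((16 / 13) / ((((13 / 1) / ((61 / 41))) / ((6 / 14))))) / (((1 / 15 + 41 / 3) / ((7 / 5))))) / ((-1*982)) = -2196 / 350420317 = -0.00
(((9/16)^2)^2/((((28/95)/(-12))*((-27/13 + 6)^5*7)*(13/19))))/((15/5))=-1391920335/4559535669248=-0.00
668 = 668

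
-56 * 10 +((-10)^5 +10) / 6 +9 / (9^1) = -17224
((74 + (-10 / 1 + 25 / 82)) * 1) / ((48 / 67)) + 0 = 353291 / 3936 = 89.76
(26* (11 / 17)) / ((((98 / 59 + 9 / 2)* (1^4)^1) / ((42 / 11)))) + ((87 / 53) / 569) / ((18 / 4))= 11658447998 / 1118131089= 10.43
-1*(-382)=382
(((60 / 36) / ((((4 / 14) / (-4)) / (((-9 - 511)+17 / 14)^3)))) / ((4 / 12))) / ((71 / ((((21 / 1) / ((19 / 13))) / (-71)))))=-27858287.38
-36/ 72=-1/ 2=-0.50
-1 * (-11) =11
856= 856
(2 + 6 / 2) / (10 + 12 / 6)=5 / 12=0.42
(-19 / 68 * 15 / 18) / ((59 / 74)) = -3515 / 12036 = -0.29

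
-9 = -9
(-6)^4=1296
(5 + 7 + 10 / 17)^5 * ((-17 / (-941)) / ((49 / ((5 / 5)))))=116.54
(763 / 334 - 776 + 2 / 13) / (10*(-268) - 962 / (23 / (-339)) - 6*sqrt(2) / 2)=-0.07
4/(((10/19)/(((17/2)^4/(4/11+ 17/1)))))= 17455889/7640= 2284.80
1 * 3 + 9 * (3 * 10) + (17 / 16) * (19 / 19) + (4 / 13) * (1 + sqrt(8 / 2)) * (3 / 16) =57041 / 208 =274.24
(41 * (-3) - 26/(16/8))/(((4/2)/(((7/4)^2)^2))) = -40817/64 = -637.77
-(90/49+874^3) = -32713753666/49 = -667627625.84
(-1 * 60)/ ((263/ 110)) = -25.10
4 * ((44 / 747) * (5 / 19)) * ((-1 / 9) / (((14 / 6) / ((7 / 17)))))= -880 / 723843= -0.00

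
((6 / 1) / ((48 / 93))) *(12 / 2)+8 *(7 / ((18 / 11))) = 3743 / 36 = 103.97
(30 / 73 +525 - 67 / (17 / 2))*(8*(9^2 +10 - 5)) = 441870064 / 1241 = 356059.68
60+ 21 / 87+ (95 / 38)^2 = 7713 / 116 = 66.49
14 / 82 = 7 / 41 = 0.17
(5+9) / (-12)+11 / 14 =-8 / 21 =-0.38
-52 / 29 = -1.79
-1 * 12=-12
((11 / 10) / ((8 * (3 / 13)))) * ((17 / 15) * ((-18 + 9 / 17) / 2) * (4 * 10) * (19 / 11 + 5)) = -15873 / 10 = -1587.30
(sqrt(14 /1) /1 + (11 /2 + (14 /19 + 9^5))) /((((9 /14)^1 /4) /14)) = 784 *sqrt(14) /9 + 293228936 /57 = 5144693.24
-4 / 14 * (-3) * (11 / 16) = 0.59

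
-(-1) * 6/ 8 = 3/ 4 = 0.75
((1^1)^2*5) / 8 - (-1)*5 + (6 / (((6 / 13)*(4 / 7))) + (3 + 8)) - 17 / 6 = 877 / 24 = 36.54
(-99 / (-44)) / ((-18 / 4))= -1 / 2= -0.50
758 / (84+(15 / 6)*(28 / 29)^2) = 318739 / 36302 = 8.78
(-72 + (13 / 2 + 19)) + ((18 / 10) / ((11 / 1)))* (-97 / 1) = -6861 / 110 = -62.37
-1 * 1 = -1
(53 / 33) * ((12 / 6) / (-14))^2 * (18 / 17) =318 / 9163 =0.03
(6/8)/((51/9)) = 9/68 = 0.13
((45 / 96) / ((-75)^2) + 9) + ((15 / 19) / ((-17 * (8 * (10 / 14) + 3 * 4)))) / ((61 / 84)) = 65939794793 / 7329516000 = 9.00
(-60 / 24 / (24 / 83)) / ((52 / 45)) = -6225 / 832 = -7.48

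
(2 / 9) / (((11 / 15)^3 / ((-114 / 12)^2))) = 135375 / 2662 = 50.85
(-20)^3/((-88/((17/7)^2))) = 289000/539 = 536.18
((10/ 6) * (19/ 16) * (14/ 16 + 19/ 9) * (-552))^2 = 220688550625/ 20736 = 10642773.47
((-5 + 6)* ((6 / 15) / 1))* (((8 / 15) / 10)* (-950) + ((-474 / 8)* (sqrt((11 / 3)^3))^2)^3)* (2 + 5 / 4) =-15113282261829089 / 466560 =-32393008963.11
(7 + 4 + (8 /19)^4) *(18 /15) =8625762 /651605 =13.24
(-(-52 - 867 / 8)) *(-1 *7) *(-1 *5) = 5613.12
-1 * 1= -1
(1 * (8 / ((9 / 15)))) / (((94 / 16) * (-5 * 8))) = -8 / 141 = -0.06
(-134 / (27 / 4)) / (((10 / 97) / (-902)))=23448392 / 135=173691.79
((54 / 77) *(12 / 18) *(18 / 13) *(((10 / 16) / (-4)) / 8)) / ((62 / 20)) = -0.00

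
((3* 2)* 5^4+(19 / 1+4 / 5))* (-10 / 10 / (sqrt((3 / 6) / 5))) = -11921.15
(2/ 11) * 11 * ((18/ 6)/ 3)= 2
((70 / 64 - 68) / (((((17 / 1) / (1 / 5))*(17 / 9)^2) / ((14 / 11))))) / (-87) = 404649 / 125379760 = 0.00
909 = 909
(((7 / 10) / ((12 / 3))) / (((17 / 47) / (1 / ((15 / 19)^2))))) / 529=118769 / 80937000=0.00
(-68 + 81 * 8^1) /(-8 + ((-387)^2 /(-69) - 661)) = -1334 /6531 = -0.20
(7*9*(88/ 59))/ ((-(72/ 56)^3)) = -211288/ 4779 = -44.21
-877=-877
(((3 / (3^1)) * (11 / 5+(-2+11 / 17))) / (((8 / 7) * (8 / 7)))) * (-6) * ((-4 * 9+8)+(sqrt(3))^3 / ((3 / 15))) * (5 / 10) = 9261 / 170-3969 * sqrt(3) / 136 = 3.93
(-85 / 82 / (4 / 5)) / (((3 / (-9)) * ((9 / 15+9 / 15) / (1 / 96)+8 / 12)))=19125 / 570064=0.03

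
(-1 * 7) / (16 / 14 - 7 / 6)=294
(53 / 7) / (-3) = -53 / 21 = -2.52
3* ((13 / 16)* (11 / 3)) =8.94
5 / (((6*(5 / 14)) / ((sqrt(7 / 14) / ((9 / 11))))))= 77*sqrt(2) / 54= 2.02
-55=-55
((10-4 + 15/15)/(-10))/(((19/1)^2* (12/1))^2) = -7/187662240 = -0.00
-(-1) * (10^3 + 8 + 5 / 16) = 16133 / 16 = 1008.31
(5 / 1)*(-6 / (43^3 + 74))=-10 / 26527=-0.00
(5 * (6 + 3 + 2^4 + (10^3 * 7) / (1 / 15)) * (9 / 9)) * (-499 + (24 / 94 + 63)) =-10754560000 / 47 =-228820425.53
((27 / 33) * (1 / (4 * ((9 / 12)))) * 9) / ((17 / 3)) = 81 / 187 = 0.43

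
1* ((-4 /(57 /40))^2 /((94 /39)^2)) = 1.36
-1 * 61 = -61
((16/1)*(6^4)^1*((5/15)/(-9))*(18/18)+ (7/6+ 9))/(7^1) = -4547/42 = -108.26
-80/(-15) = 16/3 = 5.33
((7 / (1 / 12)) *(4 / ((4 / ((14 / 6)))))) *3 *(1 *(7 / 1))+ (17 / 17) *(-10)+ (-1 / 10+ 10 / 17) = 698103 / 170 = 4106.49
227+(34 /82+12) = 9816 /41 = 239.41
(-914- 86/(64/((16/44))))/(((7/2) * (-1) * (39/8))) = 53650/1001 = 53.60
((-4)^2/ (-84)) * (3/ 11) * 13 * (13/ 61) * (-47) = 31772/ 4697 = 6.76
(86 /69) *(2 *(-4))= -688 /69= -9.97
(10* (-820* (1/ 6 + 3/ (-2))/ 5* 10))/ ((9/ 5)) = 328000/ 27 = 12148.15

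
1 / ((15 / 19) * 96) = 19 / 1440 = 0.01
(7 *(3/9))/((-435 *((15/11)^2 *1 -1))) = -847/135720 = -0.01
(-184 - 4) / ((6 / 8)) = -752 / 3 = -250.67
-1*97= -97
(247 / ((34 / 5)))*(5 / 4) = 6175 / 136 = 45.40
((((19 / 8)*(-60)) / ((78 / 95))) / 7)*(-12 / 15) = 1805 / 91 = 19.84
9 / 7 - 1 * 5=-26 / 7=-3.71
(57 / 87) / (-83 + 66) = -19 / 493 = -0.04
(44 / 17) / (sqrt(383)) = 44 * sqrt(383) / 6511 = 0.13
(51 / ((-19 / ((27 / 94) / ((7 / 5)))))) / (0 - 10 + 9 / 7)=6885 / 108946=0.06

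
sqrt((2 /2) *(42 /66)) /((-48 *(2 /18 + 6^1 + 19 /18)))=-sqrt(77) /3784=-0.00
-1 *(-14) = 14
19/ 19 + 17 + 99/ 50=999/ 50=19.98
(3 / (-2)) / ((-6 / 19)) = 19 / 4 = 4.75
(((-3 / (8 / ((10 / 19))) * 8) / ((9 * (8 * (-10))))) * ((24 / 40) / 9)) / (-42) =-1 / 287280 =-0.00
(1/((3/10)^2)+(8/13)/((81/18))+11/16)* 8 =22343/234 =95.48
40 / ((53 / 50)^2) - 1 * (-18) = 150562 / 2809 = 53.60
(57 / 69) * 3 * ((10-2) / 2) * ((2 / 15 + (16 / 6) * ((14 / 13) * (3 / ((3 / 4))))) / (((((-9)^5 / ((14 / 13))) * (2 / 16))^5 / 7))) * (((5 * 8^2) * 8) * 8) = -87020504973221822464 / 79698598765677235949439346525143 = -0.00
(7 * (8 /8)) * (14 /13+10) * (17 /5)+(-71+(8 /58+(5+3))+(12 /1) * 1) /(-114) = 56747491 /214890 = 264.08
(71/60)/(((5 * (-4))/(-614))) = 21797/600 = 36.33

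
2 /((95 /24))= 48 /95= 0.51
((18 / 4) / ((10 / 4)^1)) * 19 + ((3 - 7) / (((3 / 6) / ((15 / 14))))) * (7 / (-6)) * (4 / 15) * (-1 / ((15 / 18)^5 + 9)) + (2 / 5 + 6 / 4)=26184989 / 731090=35.82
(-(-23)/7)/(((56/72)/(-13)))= -2691/49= -54.92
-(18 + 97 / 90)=-1717 / 90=-19.08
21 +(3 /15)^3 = 2626 /125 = 21.01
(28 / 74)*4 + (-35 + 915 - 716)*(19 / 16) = 196.26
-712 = -712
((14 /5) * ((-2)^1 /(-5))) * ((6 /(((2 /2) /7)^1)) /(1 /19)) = 22344 /25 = 893.76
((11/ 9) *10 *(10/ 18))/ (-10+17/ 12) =-2200/ 2781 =-0.79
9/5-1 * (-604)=3029/5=605.80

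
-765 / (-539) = 765 / 539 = 1.42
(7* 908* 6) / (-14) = -2724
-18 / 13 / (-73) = 18 / 949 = 0.02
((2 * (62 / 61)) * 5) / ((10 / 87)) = 5394 / 61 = 88.43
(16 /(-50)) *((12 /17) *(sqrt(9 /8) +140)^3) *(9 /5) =-474244848 /425 - 38103129 *sqrt(2) /2125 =-1141228.33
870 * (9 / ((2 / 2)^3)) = 7830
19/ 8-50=-381/ 8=-47.62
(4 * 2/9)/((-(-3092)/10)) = 20/6957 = 0.00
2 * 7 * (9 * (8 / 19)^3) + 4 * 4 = 174256 / 6859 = 25.41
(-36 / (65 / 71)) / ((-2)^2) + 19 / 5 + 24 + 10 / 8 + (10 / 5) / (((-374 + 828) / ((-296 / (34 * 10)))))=19.22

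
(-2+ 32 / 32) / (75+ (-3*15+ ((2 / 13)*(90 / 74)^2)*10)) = -17797 / 574410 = -0.03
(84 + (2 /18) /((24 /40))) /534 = 2273 /14418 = 0.16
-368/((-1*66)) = 184/33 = 5.58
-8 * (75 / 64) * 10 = -375 / 4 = -93.75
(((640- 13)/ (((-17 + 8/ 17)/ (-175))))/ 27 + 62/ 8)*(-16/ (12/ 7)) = -17958493/ 7587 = -2367.01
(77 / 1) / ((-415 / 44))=-3388 / 415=-8.16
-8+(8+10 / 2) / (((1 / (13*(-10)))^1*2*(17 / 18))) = -15346 / 17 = -902.71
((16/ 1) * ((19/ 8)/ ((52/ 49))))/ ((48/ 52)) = 931/ 24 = 38.79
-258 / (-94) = 129 / 47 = 2.74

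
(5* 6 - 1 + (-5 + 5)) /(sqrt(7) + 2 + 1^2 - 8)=-145 /18 - 29* sqrt(7) /18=-12.32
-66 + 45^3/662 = 47433/662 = 71.65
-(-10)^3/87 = 1000/87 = 11.49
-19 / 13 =-1.46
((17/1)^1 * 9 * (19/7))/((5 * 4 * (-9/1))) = -323/140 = -2.31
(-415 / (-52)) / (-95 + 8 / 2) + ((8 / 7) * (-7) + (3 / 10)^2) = -236532 / 29575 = -8.00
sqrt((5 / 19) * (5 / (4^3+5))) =5 * sqrt(1311) / 1311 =0.14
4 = 4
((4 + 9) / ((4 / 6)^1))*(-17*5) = -3315 / 2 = -1657.50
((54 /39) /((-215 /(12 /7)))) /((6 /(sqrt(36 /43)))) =-216 *sqrt(43) /841295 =-0.00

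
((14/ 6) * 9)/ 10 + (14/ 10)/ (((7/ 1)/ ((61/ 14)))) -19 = -561/ 35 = -16.03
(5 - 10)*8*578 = -23120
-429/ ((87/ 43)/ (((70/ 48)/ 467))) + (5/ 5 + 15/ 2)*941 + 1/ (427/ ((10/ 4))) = 1110010044779/ 138788664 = 7997.84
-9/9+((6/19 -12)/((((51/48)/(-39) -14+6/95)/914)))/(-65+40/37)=-5076285047/391545143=-12.96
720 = 720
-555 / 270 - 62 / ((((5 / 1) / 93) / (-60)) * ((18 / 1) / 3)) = 207539 / 18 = 11529.94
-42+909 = 867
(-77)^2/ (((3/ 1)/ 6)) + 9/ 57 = 225305/ 19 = 11858.16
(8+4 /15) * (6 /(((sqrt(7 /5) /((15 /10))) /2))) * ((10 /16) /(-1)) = -93 * sqrt(35) /7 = -78.60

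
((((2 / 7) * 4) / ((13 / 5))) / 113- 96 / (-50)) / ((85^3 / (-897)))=-34126296 / 12144321875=-0.00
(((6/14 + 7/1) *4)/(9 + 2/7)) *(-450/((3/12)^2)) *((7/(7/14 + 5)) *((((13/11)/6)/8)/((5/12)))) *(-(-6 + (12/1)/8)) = -943488/121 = -7797.42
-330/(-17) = 330/17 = 19.41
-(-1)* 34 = 34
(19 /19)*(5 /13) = 0.38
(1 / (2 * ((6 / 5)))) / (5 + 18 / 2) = 5 / 168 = 0.03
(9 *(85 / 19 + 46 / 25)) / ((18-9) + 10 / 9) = 242919 / 43225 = 5.62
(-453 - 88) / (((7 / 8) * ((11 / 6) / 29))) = -753072 / 77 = -9780.16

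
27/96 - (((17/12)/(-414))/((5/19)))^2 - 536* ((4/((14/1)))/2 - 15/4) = 8352038509247/4319179200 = 1933.71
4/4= 1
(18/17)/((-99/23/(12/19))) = -552/3553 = -0.16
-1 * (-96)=96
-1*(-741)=741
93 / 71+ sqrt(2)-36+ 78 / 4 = -2157 / 142+ sqrt(2) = -13.78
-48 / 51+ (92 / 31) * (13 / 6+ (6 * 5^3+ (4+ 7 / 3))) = 1185798 / 527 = 2250.09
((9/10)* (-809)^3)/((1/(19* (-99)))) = 8963484458841/10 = 896348445884.10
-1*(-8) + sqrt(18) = 3*sqrt(2) + 8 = 12.24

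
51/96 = 17/32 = 0.53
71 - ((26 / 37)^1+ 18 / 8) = 10071 / 148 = 68.05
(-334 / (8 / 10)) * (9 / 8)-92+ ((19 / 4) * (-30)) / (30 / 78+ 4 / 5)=-681.98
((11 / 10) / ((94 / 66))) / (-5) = -363 / 2350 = -0.15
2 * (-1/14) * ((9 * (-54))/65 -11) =1201/455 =2.64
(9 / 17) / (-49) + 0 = -9 / 833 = -0.01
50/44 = 25/22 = 1.14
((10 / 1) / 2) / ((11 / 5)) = 25 / 11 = 2.27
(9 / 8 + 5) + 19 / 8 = 17 / 2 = 8.50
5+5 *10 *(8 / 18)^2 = 1205 / 81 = 14.88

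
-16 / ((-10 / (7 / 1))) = 56 / 5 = 11.20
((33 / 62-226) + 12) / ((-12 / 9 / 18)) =357345 / 124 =2881.81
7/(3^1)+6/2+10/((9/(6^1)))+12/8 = 27/2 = 13.50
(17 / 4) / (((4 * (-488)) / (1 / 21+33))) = -5899 / 81984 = -0.07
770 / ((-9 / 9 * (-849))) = 770 / 849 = 0.91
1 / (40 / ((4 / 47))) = 1 / 470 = 0.00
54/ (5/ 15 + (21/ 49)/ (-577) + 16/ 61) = 19956699/ 219851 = 90.77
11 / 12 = 0.92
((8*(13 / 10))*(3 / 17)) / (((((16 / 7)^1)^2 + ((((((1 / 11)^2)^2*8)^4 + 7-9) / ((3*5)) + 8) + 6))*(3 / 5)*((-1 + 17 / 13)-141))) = -5707645695003615978615 / 5011932046873358160643652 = -0.00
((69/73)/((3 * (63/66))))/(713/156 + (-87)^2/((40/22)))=65780/830545163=0.00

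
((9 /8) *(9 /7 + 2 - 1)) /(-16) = -9 /56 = -0.16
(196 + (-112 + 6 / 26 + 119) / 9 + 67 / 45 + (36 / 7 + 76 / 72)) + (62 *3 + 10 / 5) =3214499 / 8190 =392.49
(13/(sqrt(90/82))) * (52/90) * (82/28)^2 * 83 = 23579387 * sqrt(205)/66150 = 5103.63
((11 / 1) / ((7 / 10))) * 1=110 / 7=15.71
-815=-815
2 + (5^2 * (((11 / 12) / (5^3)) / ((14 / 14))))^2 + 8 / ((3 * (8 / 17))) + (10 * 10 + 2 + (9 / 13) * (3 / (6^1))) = 5150173 / 46800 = 110.05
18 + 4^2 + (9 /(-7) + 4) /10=34.27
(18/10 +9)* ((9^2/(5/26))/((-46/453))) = -25758486/575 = -44797.37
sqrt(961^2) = 961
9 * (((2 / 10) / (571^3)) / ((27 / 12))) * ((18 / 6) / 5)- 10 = -46542352738 / 4654235275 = -10.00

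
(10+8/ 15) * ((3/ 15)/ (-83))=-158/ 6225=-0.03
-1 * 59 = -59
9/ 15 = 3/ 5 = 0.60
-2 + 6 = 4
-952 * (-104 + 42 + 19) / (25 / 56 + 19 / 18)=20631744 / 757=27254.62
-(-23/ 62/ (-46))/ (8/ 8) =-1/ 124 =-0.01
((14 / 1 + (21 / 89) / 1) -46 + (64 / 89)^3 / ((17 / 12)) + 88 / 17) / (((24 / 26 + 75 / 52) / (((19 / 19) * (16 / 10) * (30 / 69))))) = -7.74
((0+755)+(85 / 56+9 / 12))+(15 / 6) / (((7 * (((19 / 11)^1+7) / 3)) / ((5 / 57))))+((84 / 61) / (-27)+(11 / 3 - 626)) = 630372893 / 4673088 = 134.89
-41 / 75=-0.55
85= 85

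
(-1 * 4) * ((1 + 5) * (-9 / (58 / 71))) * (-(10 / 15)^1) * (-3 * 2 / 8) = 3834 / 29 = 132.21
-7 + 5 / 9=-58 / 9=-6.44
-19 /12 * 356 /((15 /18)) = -3382 /5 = -676.40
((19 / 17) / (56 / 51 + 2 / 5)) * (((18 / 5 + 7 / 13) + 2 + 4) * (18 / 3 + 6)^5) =4673438208 / 2483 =1882174.07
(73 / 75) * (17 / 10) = 1241 / 750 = 1.65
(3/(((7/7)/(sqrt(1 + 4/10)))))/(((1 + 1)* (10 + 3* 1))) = 3* sqrt(35)/130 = 0.14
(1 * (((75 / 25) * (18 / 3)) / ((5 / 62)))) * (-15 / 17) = -3348 / 17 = -196.94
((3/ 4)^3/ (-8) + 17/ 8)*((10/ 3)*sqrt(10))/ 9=5305*sqrt(10)/ 6912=2.43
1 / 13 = 0.08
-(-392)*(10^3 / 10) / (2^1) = 19600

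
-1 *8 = -8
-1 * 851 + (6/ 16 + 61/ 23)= -156027/ 184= -847.97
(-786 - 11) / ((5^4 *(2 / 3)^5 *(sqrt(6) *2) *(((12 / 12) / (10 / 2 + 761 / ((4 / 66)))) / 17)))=-27571713687 *sqrt(6) / 160000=-422103.94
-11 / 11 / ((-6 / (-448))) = -224 / 3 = -74.67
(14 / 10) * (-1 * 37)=-259 / 5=-51.80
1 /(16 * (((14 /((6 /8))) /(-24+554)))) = 795 /448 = 1.77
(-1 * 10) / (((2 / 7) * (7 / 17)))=-85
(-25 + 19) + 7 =1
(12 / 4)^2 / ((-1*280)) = -9 / 280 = -0.03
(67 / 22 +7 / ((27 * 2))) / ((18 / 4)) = 1886 / 2673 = 0.71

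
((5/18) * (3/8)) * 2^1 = 5/24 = 0.21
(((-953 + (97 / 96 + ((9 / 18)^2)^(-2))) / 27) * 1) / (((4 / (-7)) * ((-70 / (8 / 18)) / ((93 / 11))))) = -557101 / 171072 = -3.26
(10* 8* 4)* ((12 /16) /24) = 10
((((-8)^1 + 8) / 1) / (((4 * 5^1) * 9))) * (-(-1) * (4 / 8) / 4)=0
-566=-566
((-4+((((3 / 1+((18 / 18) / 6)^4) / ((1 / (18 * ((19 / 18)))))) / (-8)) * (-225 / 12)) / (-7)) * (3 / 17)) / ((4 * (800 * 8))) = -2234347 / 14037811200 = -0.00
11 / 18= 0.61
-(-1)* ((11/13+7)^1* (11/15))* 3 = 1122/65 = 17.26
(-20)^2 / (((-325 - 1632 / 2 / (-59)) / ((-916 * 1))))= 21617600 / 18359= 1177.49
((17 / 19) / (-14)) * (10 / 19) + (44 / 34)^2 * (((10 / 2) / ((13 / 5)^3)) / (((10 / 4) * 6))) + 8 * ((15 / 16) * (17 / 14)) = 175310174285 / 19253708292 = 9.11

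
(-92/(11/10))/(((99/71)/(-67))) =4018.77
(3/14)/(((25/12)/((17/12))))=51/350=0.15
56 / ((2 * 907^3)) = 28 / 746142643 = 0.00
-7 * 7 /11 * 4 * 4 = -784 /11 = -71.27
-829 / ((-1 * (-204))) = -829 / 204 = -4.06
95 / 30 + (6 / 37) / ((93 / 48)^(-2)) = 53641 / 14208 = 3.78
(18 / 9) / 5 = 2 / 5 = 0.40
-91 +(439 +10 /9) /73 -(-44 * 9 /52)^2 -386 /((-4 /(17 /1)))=332551571 /222066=1497.53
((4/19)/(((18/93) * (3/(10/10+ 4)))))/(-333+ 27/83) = -12865/2360826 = -0.01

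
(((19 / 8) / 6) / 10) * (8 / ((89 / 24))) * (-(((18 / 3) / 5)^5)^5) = -1080350945137328652288 / 132620334625244140625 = -8.15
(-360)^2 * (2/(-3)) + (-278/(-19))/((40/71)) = -32822131/380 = -86374.03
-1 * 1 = -1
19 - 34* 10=-321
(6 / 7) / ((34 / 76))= 228 / 119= 1.92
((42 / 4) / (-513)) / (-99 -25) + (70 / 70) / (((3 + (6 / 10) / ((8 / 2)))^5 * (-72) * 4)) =6475855801 / 42087248915544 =0.00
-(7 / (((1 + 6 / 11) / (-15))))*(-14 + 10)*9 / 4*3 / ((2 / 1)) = -31185 / 34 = -917.21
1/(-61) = -1/61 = -0.02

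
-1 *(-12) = 12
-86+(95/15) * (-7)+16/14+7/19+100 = -11500/399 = -28.82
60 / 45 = 4 / 3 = 1.33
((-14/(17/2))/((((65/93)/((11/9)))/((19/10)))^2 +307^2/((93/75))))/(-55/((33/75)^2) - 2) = 1847007404/24384798293845575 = 0.00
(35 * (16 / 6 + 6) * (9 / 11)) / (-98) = -195 / 77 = -2.53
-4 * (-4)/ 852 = 4/ 213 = 0.02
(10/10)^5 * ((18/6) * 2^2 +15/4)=63/4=15.75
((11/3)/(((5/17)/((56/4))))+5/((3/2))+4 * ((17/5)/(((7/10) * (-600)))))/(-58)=-31121/10150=-3.07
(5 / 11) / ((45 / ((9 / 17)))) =1 / 187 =0.01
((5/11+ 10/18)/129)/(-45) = -20/114939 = -0.00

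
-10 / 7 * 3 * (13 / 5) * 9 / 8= -351 / 28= -12.54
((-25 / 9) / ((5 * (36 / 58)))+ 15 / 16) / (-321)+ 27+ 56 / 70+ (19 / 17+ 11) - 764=-25604541427 / 35361360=-724.08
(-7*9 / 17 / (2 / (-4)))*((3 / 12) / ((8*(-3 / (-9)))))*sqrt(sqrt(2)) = 189*2^(1 / 4) / 272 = 0.83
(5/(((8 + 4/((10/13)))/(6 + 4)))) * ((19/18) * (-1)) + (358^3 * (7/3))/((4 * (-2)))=-7949182229/594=-13382461.66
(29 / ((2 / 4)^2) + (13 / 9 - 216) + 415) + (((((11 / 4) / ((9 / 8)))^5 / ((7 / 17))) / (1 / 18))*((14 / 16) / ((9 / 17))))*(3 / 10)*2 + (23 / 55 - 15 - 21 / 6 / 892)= 4085.33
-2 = -2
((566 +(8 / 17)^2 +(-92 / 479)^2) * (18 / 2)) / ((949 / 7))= 2365505884602 / 62926718101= 37.59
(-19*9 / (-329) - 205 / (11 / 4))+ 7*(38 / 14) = -199138 / 3619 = -55.03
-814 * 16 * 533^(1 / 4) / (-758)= 6512 * 533^(1 / 4) / 379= 82.56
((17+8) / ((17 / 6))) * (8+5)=1950 / 17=114.71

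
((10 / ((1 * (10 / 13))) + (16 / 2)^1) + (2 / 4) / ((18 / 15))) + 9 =365 / 12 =30.42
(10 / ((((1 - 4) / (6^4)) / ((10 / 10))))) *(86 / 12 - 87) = 344880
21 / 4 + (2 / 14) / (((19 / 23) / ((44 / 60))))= 42907 / 7980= 5.38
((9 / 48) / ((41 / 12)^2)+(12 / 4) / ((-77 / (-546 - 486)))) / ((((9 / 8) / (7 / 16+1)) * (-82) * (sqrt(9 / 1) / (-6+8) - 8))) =13305385 / 137979842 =0.10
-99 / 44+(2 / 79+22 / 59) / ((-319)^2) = -147198785 / 65421796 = -2.25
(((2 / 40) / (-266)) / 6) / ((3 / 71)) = -71 / 95760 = -0.00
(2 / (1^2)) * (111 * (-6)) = -1332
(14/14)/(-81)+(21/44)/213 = -2557/253044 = -0.01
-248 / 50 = -4.96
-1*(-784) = 784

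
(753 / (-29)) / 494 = -753 / 14326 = -0.05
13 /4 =3.25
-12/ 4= -3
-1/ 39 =-0.03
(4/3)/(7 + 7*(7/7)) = 2/21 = 0.10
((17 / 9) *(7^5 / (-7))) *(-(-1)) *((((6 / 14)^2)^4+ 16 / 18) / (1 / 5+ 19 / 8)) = -31400670760 / 20031543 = -1567.56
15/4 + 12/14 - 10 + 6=17/28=0.61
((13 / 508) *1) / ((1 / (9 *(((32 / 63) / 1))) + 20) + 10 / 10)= 104 / 86233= 0.00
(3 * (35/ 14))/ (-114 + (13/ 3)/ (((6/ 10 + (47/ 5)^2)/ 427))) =-50040/ 621833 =-0.08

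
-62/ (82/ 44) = -1364/ 41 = -33.27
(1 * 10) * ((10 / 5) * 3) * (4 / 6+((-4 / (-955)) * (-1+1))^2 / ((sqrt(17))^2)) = 40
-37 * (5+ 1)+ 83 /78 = -17233 /78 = -220.94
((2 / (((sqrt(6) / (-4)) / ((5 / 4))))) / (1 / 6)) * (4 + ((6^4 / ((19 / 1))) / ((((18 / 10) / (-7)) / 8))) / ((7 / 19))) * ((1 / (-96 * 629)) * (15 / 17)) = -35975 * sqrt(6) / 42772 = -2.06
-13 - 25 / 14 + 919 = 12659 / 14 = 904.21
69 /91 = 0.76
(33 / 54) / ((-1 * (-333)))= 11 / 5994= 0.00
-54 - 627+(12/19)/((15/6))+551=-12326/95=-129.75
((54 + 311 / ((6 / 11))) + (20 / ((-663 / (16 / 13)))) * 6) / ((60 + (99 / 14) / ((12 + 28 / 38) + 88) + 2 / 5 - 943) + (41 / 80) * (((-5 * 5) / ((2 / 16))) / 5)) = -21833756350 / 31599848319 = -0.69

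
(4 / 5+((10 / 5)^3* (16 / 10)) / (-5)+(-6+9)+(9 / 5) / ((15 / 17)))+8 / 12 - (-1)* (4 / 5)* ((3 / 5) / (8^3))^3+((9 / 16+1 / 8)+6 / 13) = 4167722599453 / 817889280000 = 5.10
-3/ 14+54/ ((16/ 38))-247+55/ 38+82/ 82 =-61987/ 532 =-116.52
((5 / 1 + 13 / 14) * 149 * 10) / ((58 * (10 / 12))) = 37101 / 203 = 182.76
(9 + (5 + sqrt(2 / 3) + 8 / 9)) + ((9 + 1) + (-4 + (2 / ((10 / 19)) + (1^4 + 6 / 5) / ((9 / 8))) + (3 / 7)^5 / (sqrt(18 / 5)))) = 81 * sqrt(10) / 33614 + sqrt(6) / 3 + 1199 / 45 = 27.47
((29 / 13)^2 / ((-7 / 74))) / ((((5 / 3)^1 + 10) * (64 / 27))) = -2520477 / 1324960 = -1.90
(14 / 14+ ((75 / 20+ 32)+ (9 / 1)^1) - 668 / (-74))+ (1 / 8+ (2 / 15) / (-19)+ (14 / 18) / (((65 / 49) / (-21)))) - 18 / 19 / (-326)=507497479 / 11917256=42.59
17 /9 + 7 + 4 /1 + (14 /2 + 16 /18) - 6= 133 /9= 14.78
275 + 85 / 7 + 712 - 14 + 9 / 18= 13799 / 14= 985.64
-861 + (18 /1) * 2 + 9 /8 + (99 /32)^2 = -833847 /1024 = -814.30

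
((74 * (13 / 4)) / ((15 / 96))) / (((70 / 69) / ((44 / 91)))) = 898656 / 1225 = 733.60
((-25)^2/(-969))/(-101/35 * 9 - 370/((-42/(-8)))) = 21875/3271021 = 0.01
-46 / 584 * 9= -207 / 292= -0.71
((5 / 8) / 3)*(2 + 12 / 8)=35 / 48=0.73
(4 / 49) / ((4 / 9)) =9 / 49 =0.18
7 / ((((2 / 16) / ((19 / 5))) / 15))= 3192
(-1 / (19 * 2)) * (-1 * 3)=3 / 38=0.08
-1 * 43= -43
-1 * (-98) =98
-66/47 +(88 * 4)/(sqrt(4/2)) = -66/47 +176 * sqrt(2) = 247.50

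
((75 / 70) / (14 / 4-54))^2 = 225 / 499849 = 0.00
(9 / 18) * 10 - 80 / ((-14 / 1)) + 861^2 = 5189322 / 7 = 741331.71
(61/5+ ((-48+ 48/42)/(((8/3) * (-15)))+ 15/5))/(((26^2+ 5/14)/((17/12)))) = 191/5570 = 0.03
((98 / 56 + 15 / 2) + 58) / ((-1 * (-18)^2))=-0.21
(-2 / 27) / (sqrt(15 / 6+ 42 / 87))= -2 * sqrt(10034) / 4671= -0.04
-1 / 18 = -0.06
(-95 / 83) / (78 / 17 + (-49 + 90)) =-323 / 12865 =-0.03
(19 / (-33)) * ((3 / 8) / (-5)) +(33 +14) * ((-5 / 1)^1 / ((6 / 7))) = -361843 / 1320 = -274.12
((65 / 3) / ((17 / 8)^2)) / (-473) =-0.01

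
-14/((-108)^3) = 7/629856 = 0.00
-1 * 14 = -14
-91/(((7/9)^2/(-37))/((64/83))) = 2493504/581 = 4291.75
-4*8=-32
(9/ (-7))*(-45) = 405/ 7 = 57.86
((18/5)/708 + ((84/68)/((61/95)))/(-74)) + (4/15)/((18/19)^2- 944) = -61259680936/2890213029975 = -0.02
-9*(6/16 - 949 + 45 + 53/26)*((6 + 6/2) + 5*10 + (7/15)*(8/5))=252096579/520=484801.11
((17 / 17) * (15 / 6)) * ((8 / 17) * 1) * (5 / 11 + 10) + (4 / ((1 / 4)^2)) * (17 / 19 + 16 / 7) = 5368364 / 24871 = 215.85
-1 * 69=-69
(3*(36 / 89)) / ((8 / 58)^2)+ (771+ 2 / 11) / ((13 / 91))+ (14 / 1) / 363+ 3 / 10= 3529471907 / 646140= 5462.40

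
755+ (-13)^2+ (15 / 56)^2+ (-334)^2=352737505 / 3136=112480.07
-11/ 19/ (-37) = 11/ 703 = 0.02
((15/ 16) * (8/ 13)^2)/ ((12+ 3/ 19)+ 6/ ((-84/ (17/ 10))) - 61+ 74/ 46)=-1223600/ 163207187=-0.01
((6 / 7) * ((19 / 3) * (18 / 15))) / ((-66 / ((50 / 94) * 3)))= -570 / 3619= -0.16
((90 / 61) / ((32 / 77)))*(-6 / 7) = -1485 / 488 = -3.04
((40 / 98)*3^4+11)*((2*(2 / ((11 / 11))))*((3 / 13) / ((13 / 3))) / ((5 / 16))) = 1243584 / 41405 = 30.03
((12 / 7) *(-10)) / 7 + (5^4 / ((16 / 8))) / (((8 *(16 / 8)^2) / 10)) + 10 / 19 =2852095 / 29792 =95.73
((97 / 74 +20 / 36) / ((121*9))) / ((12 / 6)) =113 / 131868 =0.00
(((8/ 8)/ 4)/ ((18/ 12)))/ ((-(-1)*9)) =1/ 54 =0.02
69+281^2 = 79030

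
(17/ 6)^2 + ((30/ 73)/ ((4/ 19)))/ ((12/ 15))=55019/ 5256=10.47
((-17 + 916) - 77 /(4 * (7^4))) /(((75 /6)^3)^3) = 157877376 /1308441162109375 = 0.00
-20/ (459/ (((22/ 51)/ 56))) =-55/ 163863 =-0.00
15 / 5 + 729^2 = 531444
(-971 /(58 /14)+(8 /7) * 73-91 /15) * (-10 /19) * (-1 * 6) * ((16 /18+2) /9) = -49724272 /312417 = -159.16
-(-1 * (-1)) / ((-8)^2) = -1 / 64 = -0.02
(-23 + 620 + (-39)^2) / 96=353 / 16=22.06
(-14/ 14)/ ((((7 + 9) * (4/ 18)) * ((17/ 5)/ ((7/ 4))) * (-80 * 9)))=7/ 34816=0.00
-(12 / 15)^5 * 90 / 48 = -384 / 625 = -0.61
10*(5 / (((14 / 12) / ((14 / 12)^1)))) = 50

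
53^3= 148877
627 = 627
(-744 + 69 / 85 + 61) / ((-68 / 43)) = 1246699 / 2890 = 431.38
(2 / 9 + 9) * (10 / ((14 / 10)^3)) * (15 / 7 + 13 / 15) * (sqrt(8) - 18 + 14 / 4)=-95076500 / 64827 + 13114000 * sqrt(2) / 64827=-1180.53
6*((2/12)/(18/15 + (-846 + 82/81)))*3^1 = -1215/341734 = -0.00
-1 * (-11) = 11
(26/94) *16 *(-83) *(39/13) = -51792/47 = -1101.96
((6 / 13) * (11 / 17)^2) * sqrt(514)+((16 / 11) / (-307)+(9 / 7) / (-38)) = -34649 / 898282+726 * sqrt(514) / 3757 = 4.34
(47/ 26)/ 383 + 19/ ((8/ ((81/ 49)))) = 7671893/ 1951768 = 3.93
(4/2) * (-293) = -586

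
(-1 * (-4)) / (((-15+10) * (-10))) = 2 / 25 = 0.08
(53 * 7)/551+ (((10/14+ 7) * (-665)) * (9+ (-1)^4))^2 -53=1450061161168/551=2631689947.67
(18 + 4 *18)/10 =9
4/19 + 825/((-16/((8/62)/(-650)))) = 13523/61256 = 0.22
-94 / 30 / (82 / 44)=-1034 / 615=-1.68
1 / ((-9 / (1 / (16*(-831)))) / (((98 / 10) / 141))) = 0.00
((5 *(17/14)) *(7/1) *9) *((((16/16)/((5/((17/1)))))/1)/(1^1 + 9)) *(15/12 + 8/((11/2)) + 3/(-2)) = 137853/880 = 156.65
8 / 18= 4 / 9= 0.44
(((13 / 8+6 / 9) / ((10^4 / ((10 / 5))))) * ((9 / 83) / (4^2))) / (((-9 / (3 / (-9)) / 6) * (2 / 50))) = 11 / 637440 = 0.00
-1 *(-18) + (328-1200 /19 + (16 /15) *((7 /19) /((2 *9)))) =725546 /2565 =282.86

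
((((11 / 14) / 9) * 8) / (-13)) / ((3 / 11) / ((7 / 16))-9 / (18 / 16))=121 / 16614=0.01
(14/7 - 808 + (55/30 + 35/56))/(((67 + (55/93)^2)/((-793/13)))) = 3391517955/4660064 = 727.78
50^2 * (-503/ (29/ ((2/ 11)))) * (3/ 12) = -628750/ 319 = -1971.00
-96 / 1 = -96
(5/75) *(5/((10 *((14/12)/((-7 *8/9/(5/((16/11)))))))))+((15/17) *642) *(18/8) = 107249773/84150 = 1274.51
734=734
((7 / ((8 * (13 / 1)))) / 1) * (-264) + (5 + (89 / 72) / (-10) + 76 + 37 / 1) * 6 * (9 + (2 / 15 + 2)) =183839141 / 23400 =7856.37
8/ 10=4/ 5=0.80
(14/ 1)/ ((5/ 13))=182/ 5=36.40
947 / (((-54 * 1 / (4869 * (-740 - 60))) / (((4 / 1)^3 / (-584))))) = -1639446400 / 219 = -7486056.62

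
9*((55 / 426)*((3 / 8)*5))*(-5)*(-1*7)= 86625 / 1136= 76.25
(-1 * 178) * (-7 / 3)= 415.33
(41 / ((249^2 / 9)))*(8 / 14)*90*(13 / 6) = 31980 / 48223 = 0.66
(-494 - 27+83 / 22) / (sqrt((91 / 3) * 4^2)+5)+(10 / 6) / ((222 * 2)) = 113752165 / 20234412 - 22758 * sqrt(273) / 15191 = -19.13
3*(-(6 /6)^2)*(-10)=30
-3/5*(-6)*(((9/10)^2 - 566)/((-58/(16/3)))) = 678228/3625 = 187.10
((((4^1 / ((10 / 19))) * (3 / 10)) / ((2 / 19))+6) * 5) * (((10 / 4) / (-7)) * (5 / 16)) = -15.44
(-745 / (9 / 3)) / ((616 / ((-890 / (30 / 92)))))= 1525015 / 1386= 1100.30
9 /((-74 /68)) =-306 /37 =-8.27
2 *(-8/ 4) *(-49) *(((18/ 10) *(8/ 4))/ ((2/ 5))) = 1764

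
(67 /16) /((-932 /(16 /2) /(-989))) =66263 /1864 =35.55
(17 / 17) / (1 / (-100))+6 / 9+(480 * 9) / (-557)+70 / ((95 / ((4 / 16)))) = -6788251 / 63498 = -106.90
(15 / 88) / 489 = 5 / 14344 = 0.00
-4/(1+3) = -1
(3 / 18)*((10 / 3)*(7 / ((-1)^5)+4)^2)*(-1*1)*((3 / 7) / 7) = -15 / 49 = -0.31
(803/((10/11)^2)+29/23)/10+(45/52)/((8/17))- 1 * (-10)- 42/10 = 125493923/1196000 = 104.93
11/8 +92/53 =1319/424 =3.11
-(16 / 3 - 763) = 2273 / 3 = 757.67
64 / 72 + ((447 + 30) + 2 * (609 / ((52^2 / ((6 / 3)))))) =2912957 / 6084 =478.79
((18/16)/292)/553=9/1291808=0.00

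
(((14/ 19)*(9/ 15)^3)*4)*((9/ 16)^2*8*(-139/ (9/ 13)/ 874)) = -3073707/ 8303000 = -0.37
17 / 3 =5.67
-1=-1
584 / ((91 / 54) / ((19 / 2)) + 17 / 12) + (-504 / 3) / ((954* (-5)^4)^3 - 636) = 366.36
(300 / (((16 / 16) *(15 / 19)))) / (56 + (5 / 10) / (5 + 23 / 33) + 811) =28576 / 65205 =0.44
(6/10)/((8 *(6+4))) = 3/400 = 0.01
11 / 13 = 0.85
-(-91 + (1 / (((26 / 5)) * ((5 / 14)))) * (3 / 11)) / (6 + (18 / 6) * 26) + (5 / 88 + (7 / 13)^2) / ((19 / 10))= 535787 / 423852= 1.26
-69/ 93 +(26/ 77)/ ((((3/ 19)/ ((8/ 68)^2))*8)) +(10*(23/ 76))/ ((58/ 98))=9978160315/ 2280620958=4.38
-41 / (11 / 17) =-697 / 11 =-63.36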